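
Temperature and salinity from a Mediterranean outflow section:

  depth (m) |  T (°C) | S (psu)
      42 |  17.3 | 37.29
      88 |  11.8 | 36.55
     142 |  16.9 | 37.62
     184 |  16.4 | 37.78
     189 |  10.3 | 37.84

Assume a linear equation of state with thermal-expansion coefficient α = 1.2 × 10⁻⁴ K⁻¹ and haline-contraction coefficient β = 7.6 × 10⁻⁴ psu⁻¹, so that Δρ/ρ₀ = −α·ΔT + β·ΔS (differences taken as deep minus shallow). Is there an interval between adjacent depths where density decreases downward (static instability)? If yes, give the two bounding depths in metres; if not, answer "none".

none

Evaluate Δρ/ρ₀ = −αΔT + βΔS across each adjacent pair:
  42–88 m: −αΔT+βΔS = −(1.2 × 10⁻⁴)(-5.5)+(7.6 × 10⁻⁴)(-0.74) = 9.8 × 10⁻⁵ → stable
  88–142 m: −αΔT+βΔS = −(1.2 × 10⁻⁴)(+5.1)+(7.6 × 10⁻⁴)(+1.07) = 2.0 × 10⁻⁴ → stable
  142–184 m: −αΔT+βΔS = −(1.2 × 10⁻⁴)(-0.5)+(7.6 × 10⁻⁴)(+0.16) = 1.8 × 10⁻⁴ → stable
  184–189 m: −αΔT+βΔS = −(1.2 × 10⁻⁴)(-6.1)+(7.6 × 10⁻⁴)(+0.06) = 7.8 × 10⁻⁴ → stable
Every interval has Δρ > 0: the column is stably stratified throughout.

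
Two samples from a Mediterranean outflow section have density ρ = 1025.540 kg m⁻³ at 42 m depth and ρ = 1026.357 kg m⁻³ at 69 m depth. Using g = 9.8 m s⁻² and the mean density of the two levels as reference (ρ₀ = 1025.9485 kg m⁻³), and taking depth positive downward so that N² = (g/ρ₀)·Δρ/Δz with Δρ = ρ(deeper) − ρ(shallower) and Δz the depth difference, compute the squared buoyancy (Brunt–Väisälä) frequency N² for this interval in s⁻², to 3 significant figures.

Δρ = 1026.357 − 1025.540 = 0.817 kg m⁻³ over Δz = 69 − 42 = 27 m.
N² = (9.8/1025.9485) × (0.817/27) = 2.8904 × 10⁻⁴ s⁻² ≈ 2.89 × 10⁻⁴ s⁻².
Since Δρ > 0 the layer is stably stratified.

2.89 × 10⁻⁴ s⁻²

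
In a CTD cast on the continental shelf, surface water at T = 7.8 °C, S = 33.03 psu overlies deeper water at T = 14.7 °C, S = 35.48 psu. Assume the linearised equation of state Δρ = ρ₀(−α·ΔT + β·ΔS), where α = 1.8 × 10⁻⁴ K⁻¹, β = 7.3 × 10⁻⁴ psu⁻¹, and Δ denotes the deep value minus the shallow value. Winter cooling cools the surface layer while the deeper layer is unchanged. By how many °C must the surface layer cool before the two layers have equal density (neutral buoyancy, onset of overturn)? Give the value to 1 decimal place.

Neutral buoyancy requires Δρ = 0, i.e. −α(T_deep − T_surf′) + β(S_deep − S_surf) = 0.
T_surf′ = T_deep − (β/α)·ΔS = 14.7 − (7.3 × 10⁻⁴/1.8 × 10⁻⁴)·(+2.45) = 4.764 °C.
Cooling required: 7.8 − (4.764) = 3.036 °C.

3.0 °C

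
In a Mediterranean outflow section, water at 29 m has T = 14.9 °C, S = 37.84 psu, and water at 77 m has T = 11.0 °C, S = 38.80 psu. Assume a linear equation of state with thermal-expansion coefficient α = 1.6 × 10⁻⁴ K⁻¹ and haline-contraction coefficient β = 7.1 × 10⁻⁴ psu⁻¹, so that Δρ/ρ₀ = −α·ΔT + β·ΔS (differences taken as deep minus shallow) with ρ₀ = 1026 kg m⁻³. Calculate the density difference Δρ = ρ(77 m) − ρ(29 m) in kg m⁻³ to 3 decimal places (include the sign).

+1.340 kg m⁻³

ΔT = -3.9 K, ΔS = +0.96 psu (deep − shallow).
Δρ/ρ₀ = −(1.6 × 10⁻⁴)(-3.9) + (7.1 × 10⁻⁴)(+0.96) = 1.3056 × 10⁻³.
Δρ = 1026 × (1.3056 × 10⁻³) = +1.340 kg m⁻³.
Positive Δρ: denser below, stable.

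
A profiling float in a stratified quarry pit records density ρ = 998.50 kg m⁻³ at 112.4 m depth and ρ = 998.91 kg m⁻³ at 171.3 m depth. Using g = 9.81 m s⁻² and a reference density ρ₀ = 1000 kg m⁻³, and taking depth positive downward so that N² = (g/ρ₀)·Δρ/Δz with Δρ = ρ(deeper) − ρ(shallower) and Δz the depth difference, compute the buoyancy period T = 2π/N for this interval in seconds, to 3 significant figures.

Δρ = 998.91 − 998.50 = 0.41 kg m⁻³ over Δz = 171.3 − 112.4 = 58.9 m.
N² = (9.81/1000) × (0.41/58.9) = 6.8287 × 10⁻⁵ s⁻².
N = √(6.8287 × 10⁻⁵) = 8.2636 × 10⁻³ rad s⁻¹, so T = 2π/N = 760.34 s ≈ 760 s.

760 s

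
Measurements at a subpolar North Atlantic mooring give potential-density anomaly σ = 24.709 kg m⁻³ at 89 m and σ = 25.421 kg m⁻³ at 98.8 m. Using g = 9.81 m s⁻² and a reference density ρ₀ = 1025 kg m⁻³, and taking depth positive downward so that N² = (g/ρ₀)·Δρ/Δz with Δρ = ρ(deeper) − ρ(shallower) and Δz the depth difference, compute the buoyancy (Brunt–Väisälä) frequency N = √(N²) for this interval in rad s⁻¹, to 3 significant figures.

Δρ = 1025.421 − 1024.709 = 0.712 kg m⁻³ over Δz = 98.8 − 89 = 9.8 m.
N² = (9.81/1025) × (0.712/9.8) = 6.9534 × 10⁻⁴ s⁻².
N = √(6.9534 × 10⁻⁴) = 0.026369 rad s⁻¹ ≈ 0.0264 rad s⁻¹.

0.0264 rad s⁻¹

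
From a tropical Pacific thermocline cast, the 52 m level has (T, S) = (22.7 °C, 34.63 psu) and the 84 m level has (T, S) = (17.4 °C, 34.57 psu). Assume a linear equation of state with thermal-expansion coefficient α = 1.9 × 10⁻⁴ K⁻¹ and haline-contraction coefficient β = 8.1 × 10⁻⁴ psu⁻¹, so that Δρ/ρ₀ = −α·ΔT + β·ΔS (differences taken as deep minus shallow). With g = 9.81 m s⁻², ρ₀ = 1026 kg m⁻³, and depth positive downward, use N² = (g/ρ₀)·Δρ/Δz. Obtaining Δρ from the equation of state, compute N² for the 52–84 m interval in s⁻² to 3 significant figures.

ΔT = -5.3 K, ΔS = -0.06 psu (deep − shallow).
Δρ/ρ₀ = −αΔT + βΔS = 1.007 × 10⁻³ − 4.86 × 10⁻⁵ = 9.584 × 10⁻⁴, so Δρ ≈ 0.9833 kg m⁻³.
N² = (g/ρ₀)·Δρ/Δz = g·(Δρ/ρ₀)/Δz = 9.81 × 9.584 × 10⁻⁴ / 32 = 2.9381 × 10⁻⁴ s⁻² ≈ 2.94 × 10⁻⁴ s⁻².

2.94 × 10⁻⁴ s⁻²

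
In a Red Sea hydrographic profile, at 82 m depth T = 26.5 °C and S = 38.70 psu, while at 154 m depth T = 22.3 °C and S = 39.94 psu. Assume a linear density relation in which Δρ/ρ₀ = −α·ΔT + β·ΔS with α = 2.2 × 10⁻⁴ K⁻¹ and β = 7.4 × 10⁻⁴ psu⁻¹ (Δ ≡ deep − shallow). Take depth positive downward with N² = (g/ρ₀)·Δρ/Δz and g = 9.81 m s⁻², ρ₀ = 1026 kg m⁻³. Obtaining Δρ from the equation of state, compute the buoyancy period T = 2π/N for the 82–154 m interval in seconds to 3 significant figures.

397 s

ΔT = -4.2 K, ΔS = +1.24 psu (deep − shallow).
Δρ/ρ₀ = −αΔT + βΔS = 9.24 × 10⁻⁴ + 9.176 × 10⁻⁴ = 1.8416 × 10⁻³, so Δρ ≈ 1.889 kg m⁻³.
N² = (g/ρ₀)·Δρ/Δz = g·(Δρ/ρ₀)/Δz = 9.81 × 1.8416 × 10⁻³ / 72 = 2.5092 × 10⁻⁴ s⁻².
N = √(2.5092 × 10⁻⁴) = 0.015840 rad s⁻¹ → T = 2π/N = 396.67 s ≈ 397 s.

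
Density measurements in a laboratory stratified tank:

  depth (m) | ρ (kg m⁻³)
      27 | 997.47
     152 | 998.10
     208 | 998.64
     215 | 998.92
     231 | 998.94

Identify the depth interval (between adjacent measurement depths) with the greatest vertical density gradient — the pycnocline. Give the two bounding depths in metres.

Compute the density gradient over each adjacent pair:
  27–152 m: Δρ/Δz = 0.63/125 = 5.0 × 10⁻³ kg m⁻⁴
  152–208 m: Δρ/Δz = 0.54/56 = 9.6 × 10⁻³ kg m⁻⁴
  208–215 m: Δρ/Δz = 0.28/7 = 0.040 kg m⁻⁴
  215–231 m: Δρ/Δz = 0.02/16 = 1.3 × 10⁻³ kg m⁻⁴
The largest gradient is in the 208–215 m interval — the pycnocline.

208–215 m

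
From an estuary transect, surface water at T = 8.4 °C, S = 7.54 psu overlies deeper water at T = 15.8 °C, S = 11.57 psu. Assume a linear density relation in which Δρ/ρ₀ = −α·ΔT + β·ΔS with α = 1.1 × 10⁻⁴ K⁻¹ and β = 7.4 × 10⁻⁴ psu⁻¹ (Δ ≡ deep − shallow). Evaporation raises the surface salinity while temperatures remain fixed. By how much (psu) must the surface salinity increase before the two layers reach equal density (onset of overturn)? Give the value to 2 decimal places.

Neutral buoyancy requires −α(T_deep − T_surf) + β(S_deep − S_surf′) = 0.
S_surf′ = S_deep − (α/β)·ΔT = 11.57 − (1.1 × 10⁻⁴/7.4 × 10⁻⁴)·(+7.4) = 10.4700 psu.
Increase required: 10.4700 − 7.54 = 2.9300 psu.

2.93 psu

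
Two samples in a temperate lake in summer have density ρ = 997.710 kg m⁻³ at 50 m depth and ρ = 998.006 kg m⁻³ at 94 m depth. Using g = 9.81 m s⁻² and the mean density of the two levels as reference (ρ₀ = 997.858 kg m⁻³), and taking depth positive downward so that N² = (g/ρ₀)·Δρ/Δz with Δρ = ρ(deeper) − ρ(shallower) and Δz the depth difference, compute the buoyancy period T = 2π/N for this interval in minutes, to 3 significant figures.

Δρ = 998.006 − 997.710 = 0.296 kg m⁻³ over Δz = 94 − 50 = 44 m.
N² = (9.81/997.858) × (0.296/44) = 6.6136 × 10⁻⁵ s⁻².
N = √(6.6136 × 10⁻⁵) = 8.1324 × 10⁻³ rad s⁻¹, so T = 2π/N = 772.61 s = 12.877 min ≈ 12.9 min.

12.9 min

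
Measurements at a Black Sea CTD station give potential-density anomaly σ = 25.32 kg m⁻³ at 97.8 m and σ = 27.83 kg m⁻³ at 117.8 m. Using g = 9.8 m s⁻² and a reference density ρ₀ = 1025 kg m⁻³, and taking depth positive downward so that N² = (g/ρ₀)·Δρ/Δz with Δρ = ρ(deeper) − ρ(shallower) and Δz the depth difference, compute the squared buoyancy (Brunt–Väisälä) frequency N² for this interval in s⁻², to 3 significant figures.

Δρ = 1027.83 − 1025.32 = 2.51 kg m⁻³ over Δz = 117.8 − 97.8 = 20 m.
N² = (9.8/1025) × (2.51/20) = 1.1999 × 10⁻³ s⁻² ≈ 1.20 × 10⁻³ s⁻².

1.20 × 10⁻³ s⁻²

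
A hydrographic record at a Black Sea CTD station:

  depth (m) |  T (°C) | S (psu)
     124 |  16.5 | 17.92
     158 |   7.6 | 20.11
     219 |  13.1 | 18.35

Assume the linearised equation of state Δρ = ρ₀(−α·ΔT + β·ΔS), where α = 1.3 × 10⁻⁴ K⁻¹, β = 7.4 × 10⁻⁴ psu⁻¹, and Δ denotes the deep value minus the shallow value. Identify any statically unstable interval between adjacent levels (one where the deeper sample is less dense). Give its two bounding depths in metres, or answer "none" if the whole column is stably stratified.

Evaluate Δρ/ρ₀ = −αΔT + βΔS across each adjacent pair:
  124–158 m: −αΔT+βΔS = −(1.3 × 10⁻⁴)(-8.9)+(7.4 × 10⁻⁴)(+2.19) = 2.8 × 10⁻³ → stable
  158–219 m: −αΔT+βΔS = −(1.3 × 10⁻⁴)(+5.5)+(7.4 × 10⁻⁴)(-1.76) = -2.0 × 10⁻³ → UNSTABLE
The 158–219 m interval has Δρ < 0: lighter water underlies denser water.

158–219 m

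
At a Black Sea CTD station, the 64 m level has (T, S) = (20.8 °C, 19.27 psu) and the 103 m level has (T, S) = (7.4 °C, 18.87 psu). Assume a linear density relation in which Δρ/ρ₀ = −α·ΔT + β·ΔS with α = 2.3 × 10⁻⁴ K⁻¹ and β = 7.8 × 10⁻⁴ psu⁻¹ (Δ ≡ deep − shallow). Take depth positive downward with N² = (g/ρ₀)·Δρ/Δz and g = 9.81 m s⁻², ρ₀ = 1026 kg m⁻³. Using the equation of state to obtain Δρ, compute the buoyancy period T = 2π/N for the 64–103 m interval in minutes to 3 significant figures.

3.97 min

ΔT = -13.4 K, ΔS = -0.40 psu (deep − shallow).
Δρ/ρ₀ = −αΔT + βΔS = 3.082 × 10⁻³ − 3.12 × 10⁻⁴ = 2.77 × 10⁻³, so Δρ ≈ 2.842 kg m⁻³.
N² = (g/ρ₀)·Δρ/Δz = g·(Δρ/ρ₀)/Δz = 9.81 × 2.77 × 10⁻³ / 39 = 6.9676 × 10⁻⁴ s⁻².
N = √(6.9676 × 10⁻⁴) = 0.026396 rad s⁻¹ → T = 2π/N = 238.04 s = 3.9673 min ≈ 3.97 min.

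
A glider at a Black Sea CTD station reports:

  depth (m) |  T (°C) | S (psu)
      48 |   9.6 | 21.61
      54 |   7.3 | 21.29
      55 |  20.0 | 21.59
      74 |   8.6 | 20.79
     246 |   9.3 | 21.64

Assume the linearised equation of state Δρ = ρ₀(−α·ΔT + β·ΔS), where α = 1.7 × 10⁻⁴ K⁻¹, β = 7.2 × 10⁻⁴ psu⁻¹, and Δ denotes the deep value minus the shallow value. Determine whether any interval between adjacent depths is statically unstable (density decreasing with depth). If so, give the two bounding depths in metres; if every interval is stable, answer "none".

Evaluate Δρ/ρ₀ = −αΔT + βΔS across each adjacent pair:
  48–54 m: −αΔT+βΔS = −(1.7 × 10⁻⁴)(-2.3)+(7.2 × 10⁻⁴)(-0.32) = 1.6 × 10⁻⁴ → stable
  54–55 m: −αΔT+βΔS = −(1.7 × 10⁻⁴)(+12.7)+(7.2 × 10⁻⁴)(+0.30) = -1.9 × 10⁻³ → UNSTABLE
  55–74 m: −αΔT+βΔS = −(1.7 × 10⁻⁴)(-11.4)+(7.2 × 10⁻⁴)(-0.80) = 1.4 × 10⁻³ → stable
  74–246 m: −αΔT+βΔS = −(1.7 × 10⁻⁴)(+0.7)+(7.2 × 10⁻⁴)(+0.85) = 4.9 × 10⁻⁴ → stable
The 54–55 m interval has Δρ < 0: lighter water underlies denser water.

54–55 m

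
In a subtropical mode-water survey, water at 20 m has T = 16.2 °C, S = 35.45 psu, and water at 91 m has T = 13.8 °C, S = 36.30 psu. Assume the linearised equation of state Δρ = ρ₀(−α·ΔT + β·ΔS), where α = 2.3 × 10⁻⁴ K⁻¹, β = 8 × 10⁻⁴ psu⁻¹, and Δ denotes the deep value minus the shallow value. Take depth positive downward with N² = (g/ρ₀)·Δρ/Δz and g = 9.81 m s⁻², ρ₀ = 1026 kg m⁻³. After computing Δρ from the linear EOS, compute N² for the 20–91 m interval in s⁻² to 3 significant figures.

ΔT = -2.4 K, ΔS = +0.85 psu (deep − shallow).
Δρ/ρ₀ = −αΔT + βΔS = 5.52 × 10⁻⁴ + 6.80 × 10⁻⁴ = 1.232 × 10⁻³, so Δρ ≈ 1.264 kg m⁻³.
N² = (g/ρ₀)·Δρ/Δz = g·(Δρ/ρ₀)/Δz = 9.81 × 1.232 × 10⁻³ / 71 = 1.7022 × 10⁻⁴ s⁻² ≈ 1.70 × 10⁻⁴ s⁻².

1.70 × 10⁻⁴ s⁻²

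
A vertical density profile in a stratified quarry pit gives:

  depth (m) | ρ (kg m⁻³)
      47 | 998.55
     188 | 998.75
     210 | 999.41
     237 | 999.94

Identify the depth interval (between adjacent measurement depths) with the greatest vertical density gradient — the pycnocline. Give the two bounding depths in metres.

188–210 m

Compute the density gradient over each adjacent pair:
  47–188 m: Δρ/Δz = 0.20/141 = 1.4 × 10⁻³ kg m⁻⁴
  188–210 m: Δρ/Δz = 0.66/22 = 0.030 kg m⁻⁴
  210–237 m: Δρ/Δz = 0.53/27 = 0.020 kg m⁻⁴
The largest gradient is in the 188–210 m interval — the pycnocline.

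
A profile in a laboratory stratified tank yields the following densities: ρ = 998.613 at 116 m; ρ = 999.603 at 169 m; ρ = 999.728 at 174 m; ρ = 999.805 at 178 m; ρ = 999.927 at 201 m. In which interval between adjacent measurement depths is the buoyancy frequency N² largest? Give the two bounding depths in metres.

169–174 m

Compute the density gradient over each adjacent pair:
  116–169 m: Δρ/Δz = 0.990/53 = 0.019 kg m⁻⁴
  169–174 m: Δρ/Δz = 0.125/5 = 0.025 kg m⁻⁴
  174–178 m: Δρ/Δz = 0.077/4 = 0.019 kg m⁻⁴
  178–201 m: Δρ/Δz = 0.122/23 = 5.3 × 10⁻³ kg m⁻⁴
The largest gradient is in the 169–174 m interval — the pycnocline.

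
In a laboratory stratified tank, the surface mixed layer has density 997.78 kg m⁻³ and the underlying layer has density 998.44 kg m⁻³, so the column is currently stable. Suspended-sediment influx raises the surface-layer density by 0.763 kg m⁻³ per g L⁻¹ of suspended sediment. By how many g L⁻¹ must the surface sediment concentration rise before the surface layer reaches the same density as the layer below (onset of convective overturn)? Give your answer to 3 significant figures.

Density deficit of the surface layer: 998.44 − 997.78 = 0.66 kg m⁻³.
Required change = 0.66 / 0.763 = 0.865 g L⁻¹.

0.865 g L⁻¹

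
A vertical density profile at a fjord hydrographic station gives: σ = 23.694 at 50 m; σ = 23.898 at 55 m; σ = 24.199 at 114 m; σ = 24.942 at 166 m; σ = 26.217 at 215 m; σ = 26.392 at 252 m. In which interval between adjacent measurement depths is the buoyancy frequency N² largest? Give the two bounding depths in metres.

Compute the density gradient over each adjacent pair:
  50–55 m: Δρ/Δz = 0.204/5 = 0.041 kg m⁻⁴
  55–114 m: Δρ/Δz = 0.301/59 = 5.1 × 10⁻³ kg m⁻⁴
  114–166 m: Δρ/Δz = 0.743/52 = 0.014 kg m⁻⁴
  166–215 m: Δρ/Δz = 1.275/49 = 0.026 kg m⁻⁴
  215–252 m: Δρ/Δz = 0.175/37 = 4.7 × 10⁻³ kg m⁻⁴
The largest gradient is in the 50–55 m interval — the pycnocline.

50–55 m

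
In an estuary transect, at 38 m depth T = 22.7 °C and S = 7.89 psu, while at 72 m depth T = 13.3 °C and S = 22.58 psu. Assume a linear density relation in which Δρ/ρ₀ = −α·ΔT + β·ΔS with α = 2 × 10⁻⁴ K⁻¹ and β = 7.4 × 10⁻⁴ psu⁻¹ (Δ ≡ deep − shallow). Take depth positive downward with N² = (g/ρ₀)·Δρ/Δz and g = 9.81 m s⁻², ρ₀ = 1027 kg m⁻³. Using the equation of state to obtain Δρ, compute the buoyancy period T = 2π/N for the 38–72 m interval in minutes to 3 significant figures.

1.73 min

ΔT = -9.4 K, ΔS = +14.69 psu (deep − shallow).
Δρ/ρ₀ = −αΔT + βΔS = 1.88 × 10⁻³ + 0.0108706 = 0.0127506, so Δρ ≈ 13.09 kg m⁻³.
N² = (g/ρ₀)·Δρ/Δz = g·(Δρ/ρ₀)/Δz = 9.81 × 0.0127506 / 34 = 3.6789 × 10⁻³ s⁻².
N = √(3.6789 × 10⁻³) = 0.060654 rad s⁻¹ → T = 2π/N = 103.59 s = 1.7265 min ≈ 1.73 min.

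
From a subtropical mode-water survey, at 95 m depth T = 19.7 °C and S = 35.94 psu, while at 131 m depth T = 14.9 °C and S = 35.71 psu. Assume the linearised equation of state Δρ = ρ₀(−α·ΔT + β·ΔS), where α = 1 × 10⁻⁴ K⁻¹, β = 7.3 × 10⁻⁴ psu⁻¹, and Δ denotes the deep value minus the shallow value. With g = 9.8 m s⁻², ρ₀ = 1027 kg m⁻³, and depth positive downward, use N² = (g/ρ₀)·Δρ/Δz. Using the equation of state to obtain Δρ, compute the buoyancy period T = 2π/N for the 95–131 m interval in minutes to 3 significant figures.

11.4 min

ΔT = -4.8 K, ΔS = -0.23 psu (deep − shallow).
Δρ/ρ₀ = −αΔT + βΔS = 4.80 × 10⁻⁴ − 1.679 × 10⁻⁴ = 3.121 × 10⁻⁴, so Δρ ≈ 0.3205 kg m⁻³.
N² = (g/ρ₀)·Δρ/Δz = g·(Δρ/ρ₀)/Δz = 9.8 × 3.121 × 10⁻⁴ / 36 = 8.4961 × 10⁻⁵ s⁻².
N = √(8.4961 × 10⁻⁵) = 9.2174 × 10⁻³ rad s⁻¹ → T = 2π/N = 681.67 s = 11.361 min ≈ 11.4 min.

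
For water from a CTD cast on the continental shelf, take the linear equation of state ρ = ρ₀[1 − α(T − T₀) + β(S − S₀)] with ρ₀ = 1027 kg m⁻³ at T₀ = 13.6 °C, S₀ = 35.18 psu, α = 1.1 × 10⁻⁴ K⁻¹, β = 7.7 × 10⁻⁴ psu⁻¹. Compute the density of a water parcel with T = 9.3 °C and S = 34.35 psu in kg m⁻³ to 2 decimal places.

T − T₀ = -4.3 K, S − S₀ = -0.83 psu.
Bracket = 1 − α·(-4.3) + β·(-0.83) = 1 + (-1.661 × 10⁻⁴) = 0.9998339.
ρ = 1027 × 0.9998339 = 1026.83 kg m⁻³.

1026.83 kg m⁻³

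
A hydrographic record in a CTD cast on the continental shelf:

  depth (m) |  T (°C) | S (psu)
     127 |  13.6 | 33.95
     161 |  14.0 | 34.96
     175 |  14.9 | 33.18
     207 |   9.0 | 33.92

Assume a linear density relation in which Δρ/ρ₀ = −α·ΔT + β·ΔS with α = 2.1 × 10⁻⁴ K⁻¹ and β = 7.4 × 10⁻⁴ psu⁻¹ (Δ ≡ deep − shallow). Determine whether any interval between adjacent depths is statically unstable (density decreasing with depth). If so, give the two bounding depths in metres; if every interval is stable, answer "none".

Evaluate Δρ/ρ₀ = −αΔT + βΔS across each adjacent pair:
  127–161 m: −αΔT+βΔS = −(2.1 × 10⁻⁴)(+0.4)+(7.4 × 10⁻⁴)(+1.01) = 6.6 × 10⁻⁴ → stable
  161–175 m: −αΔT+βΔS = −(2.1 × 10⁻⁴)(+0.9)+(7.4 × 10⁻⁴)(-1.78) = -1.5 × 10⁻³ → UNSTABLE
  175–207 m: −αΔT+βΔS = −(2.1 × 10⁻⁴)(-5.9)+(7.4 × 10⁻⁴)(+0.74) = 1.8 × 10⁻³ → stable
The 161–175 m interval has Δρ < 0: lighter water underlies denser water.

161–175 m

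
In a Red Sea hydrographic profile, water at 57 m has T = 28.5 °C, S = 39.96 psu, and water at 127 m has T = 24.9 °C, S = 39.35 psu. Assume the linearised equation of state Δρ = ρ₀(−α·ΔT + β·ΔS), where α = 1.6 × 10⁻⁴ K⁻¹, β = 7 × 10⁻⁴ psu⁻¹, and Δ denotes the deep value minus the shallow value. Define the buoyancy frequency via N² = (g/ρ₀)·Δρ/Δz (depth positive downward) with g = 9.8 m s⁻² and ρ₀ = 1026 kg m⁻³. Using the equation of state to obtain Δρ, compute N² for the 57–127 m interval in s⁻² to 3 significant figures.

ΔT = -3.6 K, ΔS = -0.61 psu (deep − shallow).
Δρ/ρ₀ = −αΔT + βΔS = 5.76 × 10⁻⁴ − 4.27 × 10⁻⁴ = 1.49 × 10⁻⁴, so Δρ ≈ 0.1529 kg m⁻³.
N² = (g/ρ₀)·Δρ/Δz = g·(Δρ/ρ₀)/Δz = 9.8 × 1.49 × 10⁻⁴ / 70 = 2.0860 × 10⁻⁵ s⁻² ≈ 2.09 × 10⁻⁵ s⁻².

2.09 × 10⁻⁵ s⁻²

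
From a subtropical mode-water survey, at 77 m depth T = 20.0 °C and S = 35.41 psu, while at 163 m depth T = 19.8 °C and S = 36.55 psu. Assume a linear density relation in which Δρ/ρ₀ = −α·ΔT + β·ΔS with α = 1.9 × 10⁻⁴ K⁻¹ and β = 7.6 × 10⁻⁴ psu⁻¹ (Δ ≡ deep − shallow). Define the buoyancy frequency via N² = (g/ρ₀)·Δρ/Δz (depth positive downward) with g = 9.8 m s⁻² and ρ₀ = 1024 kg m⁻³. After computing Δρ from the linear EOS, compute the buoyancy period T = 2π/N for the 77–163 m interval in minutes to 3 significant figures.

ΔT = -0.2 K, ΔS = +1.14 psu (deep − shallow).
Δρ/ρ₀ = −αΔT + βΔS = 3.80 × 10⁻⁵ + 8.664 × 10⁻⁴ = 9.044 × 10⁻⁴, so Δρ ≈ 0.9261 kg m⁻³.
N² = (g/ρ₀)·Δρ/Δz = g·(Δρ/ρ₀)/Δz = 9.8 × 9.044 × 10⁻⁴ / 86 = 1.0306 × 10⁻⁴ s⁻².
N = √(1.0306 × 10⁻⁴) = 0.010152 rad s⁻¹ → T = 2π/N = 618.91 s = 10.315 min ≈ 10.3 min.

10.3 min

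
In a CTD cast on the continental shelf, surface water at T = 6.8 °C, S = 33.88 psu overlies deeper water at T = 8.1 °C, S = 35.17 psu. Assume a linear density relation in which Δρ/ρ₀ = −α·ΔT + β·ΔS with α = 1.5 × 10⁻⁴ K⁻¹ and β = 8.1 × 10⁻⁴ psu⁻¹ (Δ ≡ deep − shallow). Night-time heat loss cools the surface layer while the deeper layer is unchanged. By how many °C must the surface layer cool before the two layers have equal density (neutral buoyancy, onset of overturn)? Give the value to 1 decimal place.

5.7 °C

Neutral buoyancy requires Δρ = 0, i.e. −α(T_deep − T_surf′) + β(S_deep − S_surf) = 0.
T_surf′ = T_deep − (β/α)·ΔS = 8.1 − (8.1 × 10⁻⁴/1.5 × 10⁻⁴)·(+1.29) = 1.134 °C.
Cooling required: 6.8 − (1.134) = 5.666 °C.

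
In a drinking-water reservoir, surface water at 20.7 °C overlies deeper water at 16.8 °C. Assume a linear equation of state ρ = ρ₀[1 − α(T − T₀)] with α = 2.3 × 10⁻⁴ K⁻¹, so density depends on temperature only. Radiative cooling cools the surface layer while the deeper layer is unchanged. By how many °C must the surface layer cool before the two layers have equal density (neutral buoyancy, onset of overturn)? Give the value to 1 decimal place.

With temperature the only control, equal density requires T_surf′ = T_deep.
T_surf′ = 16.8 °C.
Cooling required: 20.7 − 16.8 = 3.9 °C.

3.9 °C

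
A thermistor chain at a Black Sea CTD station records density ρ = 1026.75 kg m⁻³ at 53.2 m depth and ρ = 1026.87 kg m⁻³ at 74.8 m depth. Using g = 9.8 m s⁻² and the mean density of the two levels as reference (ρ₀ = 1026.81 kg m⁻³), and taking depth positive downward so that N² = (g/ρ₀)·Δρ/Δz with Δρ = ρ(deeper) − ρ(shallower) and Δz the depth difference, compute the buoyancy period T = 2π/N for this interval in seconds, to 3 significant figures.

863 s

Δρ = 1026.87 − 1026.75 = 0.12 kg m⁻³ over Δz = 74.8 − 53.2 = 21.6 m.
N² = (9.8/1026.81) × (0.12/21.6) = 5.3023 × 10⁻⁵ s⁻².
N = √(5.3023 × 10⁻⁵) = 7.2817 × 10⁻³ rad s⁻¹, so T = 2π/N = 862.87 s ≈ 863 s.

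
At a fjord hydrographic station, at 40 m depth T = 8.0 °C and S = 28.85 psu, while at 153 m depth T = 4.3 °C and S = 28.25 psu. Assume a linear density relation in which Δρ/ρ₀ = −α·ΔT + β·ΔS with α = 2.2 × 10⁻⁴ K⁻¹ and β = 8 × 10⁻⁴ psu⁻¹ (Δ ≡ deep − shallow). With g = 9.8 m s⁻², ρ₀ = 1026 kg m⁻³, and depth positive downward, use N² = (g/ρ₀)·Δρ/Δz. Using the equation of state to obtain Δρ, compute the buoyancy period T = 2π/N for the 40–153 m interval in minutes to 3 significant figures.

19.5 min

ΔT = -3.7 K, ΔS = -0.60 psu (deep − shallow).
Δρ/ρ₀ = −αΔT + βΔS = 8.14 × 10⁻⁴ − 4.80 × 10⁻⁴ = 3.34 × 10⁻⁴, so Δρ ≈ 0.3427 kg m⁻³.
N² = (g/ρ₀)·Δρ/Δz = g·(Δρ/ρ₀)/Δz = 9.8 × 3.34 × 10⁻⁴ / 113 = 2.8966 × 10⁻⁵ s⁻².
N = √(2.8966 × 10⁻⁵) = 5.3820 × 10⁻³ rad s⁻¹ → T = 2π/N = 1.1674 × 10³ s = 19.457 min ≈ 19.5 min.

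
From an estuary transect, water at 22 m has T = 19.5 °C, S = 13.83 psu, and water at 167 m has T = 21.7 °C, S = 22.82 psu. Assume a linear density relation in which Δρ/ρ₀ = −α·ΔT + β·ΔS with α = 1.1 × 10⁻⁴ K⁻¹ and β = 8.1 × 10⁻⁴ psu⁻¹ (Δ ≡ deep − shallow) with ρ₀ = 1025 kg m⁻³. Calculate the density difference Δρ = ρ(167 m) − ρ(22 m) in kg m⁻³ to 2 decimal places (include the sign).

ΔT = +2.2 K, ΔS = +8.99 psu (deep − shallow).
Δρ/ρ₀ = −(1.1 × 10⁻⁴)(+2.2) + (8.1 × 10⁻⁴)(+8.99) = 7.0399 × 10⁻³.
Δρ = 1025 × (7.0399 × 10⁻³) = +7.22 kg m⁻³.
Positive Δρ: denser below, stable.

+7.22 kg m⁻³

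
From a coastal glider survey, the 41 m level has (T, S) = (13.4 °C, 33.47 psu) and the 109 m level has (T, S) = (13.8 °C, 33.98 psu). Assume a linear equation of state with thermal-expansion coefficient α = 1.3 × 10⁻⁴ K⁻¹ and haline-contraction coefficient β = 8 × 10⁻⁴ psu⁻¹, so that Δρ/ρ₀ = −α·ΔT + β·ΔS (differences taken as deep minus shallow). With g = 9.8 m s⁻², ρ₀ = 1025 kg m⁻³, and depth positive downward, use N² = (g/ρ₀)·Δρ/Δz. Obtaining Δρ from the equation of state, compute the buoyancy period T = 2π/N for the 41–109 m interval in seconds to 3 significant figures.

ΔT = +0.4 K, ΔS = +0.51 psu (deep − shallow).
Δρ/ρ₀ = −αΔT + βΔS = -5.20 × 10⁻⁵ + 4.08 × 10⁻⁴ = 3.56 × 10⁻⁴, so Δρ ≈ 0.3649 kg m⁻³.
N² = (g/ρ₀)·Δρ/Δz = g·(Δρ/ρ₀)/Δz = 9.8 × 3.56 × 10⁻⁴ / 68 = 5.1306 × 10⁻⁵ s⁻².
N = √(5.1306 × 10⁻⁵) = 7.1628 × 10⁻³ rad s⁻¹ → T = 2π/N = 877.20 s ≈ 877 s.

877 s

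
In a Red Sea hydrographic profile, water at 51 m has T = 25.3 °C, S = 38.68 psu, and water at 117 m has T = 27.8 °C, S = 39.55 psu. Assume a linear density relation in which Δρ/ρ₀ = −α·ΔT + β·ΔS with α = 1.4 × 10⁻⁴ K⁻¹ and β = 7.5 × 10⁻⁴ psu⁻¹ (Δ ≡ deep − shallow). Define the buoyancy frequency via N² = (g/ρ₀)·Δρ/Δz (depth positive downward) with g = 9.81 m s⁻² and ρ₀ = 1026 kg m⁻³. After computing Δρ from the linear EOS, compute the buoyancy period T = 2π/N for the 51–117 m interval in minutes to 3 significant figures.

15.6 min

ΔT = +2.5 K, ΔS = +0.87 psu (deep − shallow).
Δρ/ρ₀ = −αΔT + βΔS = -3.50 × 10⁻⁴ + 6.525 × 10⁻⁴ = 3.025 × 10⁻⁴, so Δρ ≈ 0.3104 kg m⁻³.
N² = (g/ρ₀)·Δρ/Δz = g·(Δρ/ρ₀)/Δz = 9.81 × 3.025 × 10⁻⁴ / 66 = 4.4963 × 10⁻⁵ s⁻².
N = √(4.4963 × 10⁻⁵) = 6.7054 × 10⁻³ rad s⁻¹ → T = 2π/N = 937.03 s = 15.617 min ≈ 15.6 min.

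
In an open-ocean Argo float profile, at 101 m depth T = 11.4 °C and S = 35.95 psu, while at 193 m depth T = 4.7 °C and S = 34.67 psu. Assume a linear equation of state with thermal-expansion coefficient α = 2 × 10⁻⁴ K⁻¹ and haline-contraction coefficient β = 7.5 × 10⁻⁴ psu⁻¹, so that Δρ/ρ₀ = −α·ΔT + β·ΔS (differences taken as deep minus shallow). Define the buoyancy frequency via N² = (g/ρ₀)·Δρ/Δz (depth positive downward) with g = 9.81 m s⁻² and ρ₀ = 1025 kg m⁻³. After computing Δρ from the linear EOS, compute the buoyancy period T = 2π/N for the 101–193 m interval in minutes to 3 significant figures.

ΔT = -6.7 K, ΔS = -1.28 psu (deep − shallow).
Δρ/ρ₀ = −αΔT + βΔS = 1.34 × 10⁻³ − 9.60 × 10⁻⁴ = 3.80 × 10⁻⁴, so Δρ ≈ 0.3895 kg m⁻³.
N² = (g/ρ₀)·Δρ/Δz = g·(Δρ/ρ₀)/Δz = 9.81 × 3.80 × 10⁻⁴ / 92 = 4.0520 × 10⁻⁵ s⁻².
N = √(4.0520 × 10⁻⁵) = 6.3655 × 10⁻³ rad s⁻¹ → T = 2π/N = 987.07 s = 16.451 min ≈ 16.5 min.

16.5 min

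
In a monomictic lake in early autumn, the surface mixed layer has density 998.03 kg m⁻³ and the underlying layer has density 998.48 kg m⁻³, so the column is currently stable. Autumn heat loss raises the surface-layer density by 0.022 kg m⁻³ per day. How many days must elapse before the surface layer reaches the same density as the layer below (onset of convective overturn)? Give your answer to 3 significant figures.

Density deficit of the surface layer: 998.48 − 998.03 = 0.45 kg m⁻³.
Required change = 0.45 / 0.022 = 20.5 days.

20.5 days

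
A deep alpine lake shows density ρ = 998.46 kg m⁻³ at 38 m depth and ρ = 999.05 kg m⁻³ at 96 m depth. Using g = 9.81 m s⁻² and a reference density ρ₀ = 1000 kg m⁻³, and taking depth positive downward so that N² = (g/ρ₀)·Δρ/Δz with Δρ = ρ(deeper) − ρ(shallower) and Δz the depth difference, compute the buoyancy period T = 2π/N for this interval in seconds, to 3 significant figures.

629 s

Δρ = 999.05 − 998.46 = 0.59 kg m⁻³ over Δz = 96 − 38 = 58 m.
N² = (9.81/1000) × (0.59/58) = 9.9791 × 10⁻⁵ s⁻².
N = √(9.9791 × 10⁻⁵) = 9.9895 × 10⁻³ rad s⁻¹, so T = 2π/N = 628.98 s ≈ 629 s.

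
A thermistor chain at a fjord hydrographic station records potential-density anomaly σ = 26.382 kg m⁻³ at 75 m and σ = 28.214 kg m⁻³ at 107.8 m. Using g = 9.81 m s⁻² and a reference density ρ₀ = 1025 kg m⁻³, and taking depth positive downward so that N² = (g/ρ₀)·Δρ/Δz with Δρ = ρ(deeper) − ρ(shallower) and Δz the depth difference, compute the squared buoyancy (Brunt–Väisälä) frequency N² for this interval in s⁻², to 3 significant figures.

Δρ = 1028.214 − 1026.382 = 1.832 kg m⁻³ over Δz = 107.8 − 75 = 32.8 m.
N² = (9.81/1025) × (1.832/32.8) = 5.3456 × 10⁻⁴ s⁻² ≈ 5.35 × 10⁻⁴ s⁻².

5.35 × 10⁻⁴ s⁻²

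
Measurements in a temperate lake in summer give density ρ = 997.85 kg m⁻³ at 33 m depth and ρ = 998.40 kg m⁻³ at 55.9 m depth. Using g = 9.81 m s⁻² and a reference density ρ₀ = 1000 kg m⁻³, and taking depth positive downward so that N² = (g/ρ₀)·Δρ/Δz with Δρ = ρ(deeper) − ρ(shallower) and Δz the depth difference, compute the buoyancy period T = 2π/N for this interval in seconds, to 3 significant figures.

409 s

Δρ = 998.40 − 997.85 = 0.55 kg m⁻³ over Δz = 55.9 − 33 = 22.9 m.
N² = (9.81/1000) × (0.55/22.9) = 2.3561 × 10⁻⁴ s⁻².
N = √(2.3561 × 10⁻⁴) = 0.015350 rad s⁻¹, so T = 2π/N = 409.33 s ≈ 409 s.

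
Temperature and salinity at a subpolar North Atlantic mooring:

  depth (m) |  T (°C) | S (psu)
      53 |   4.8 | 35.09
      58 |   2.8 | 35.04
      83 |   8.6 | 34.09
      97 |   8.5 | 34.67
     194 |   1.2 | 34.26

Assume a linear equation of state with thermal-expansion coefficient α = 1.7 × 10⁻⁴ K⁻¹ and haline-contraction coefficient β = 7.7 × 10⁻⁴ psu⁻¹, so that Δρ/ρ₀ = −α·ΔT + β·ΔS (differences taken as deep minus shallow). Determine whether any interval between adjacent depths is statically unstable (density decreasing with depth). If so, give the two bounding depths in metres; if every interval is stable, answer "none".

Evaluate Δρ/ρ₀ = −αΔT + βΔS across each adjacent pair:
  53–58 m: −αΔT+βΔS = −(1.7 × 10⁻⁴)(-2.0)+(7.7 × 10⁻⁴)(-0.05) = 3.0 × 10⁻⁴ → stable
  58–83 m: −αΔT+βΔS = −(1.7 × 10⁻⁴)(+5.8)+(7.7 × 10⁻⁴)(-0.95) = -1.7 × 10⁻³ → UNSTABLE
  83–97 m: −αΔT+βΔS = −(1.7 × 10⁻⁴)(-0.1)+(7.7 × 10⁻⁴)(+0.58) = 4.6 × 10⁻⁴ → stable
  97–194 m: −αΔT+βΔS = −(1.7 × 10⁻⁴)(-7.3)+(7.7 × 10⁻⁴)(-0.41) = 9.3 × 10⁻⁴ → stable
The 58–83 m interval has Δρ < 0: lighter water underlies denser water.

58–83 m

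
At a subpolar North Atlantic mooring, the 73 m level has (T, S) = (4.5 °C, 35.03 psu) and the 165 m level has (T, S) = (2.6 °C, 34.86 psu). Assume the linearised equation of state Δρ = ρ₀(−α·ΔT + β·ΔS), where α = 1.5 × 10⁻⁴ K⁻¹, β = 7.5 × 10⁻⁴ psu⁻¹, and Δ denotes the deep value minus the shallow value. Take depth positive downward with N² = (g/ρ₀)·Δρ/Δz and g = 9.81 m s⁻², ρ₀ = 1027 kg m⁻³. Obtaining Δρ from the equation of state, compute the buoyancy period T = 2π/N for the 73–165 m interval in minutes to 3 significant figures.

ΔT = -1.9 K, ΔS = -0.17 psu (deep − shallow).
Δρ/ρ₀ = −αΔT + βΔS = 2.85 × 10⁻⁴ − 1.275 × 10⁻⁴ = 1.575 × 10⁻⁴, so Δρ ≈ 0.1618 kg m⁻³.
N² = (g/ρ₀)·Δρ/Δz = g·(Δρ/ρ₀)/Δz = 9.81 × 1.575 × 10⁻⁴ / 92 = 1.6794 × 10⁻⁵ s⁻².
N = √(1.6794 × 10⁻⁵) = 4.0980 × 10⁻³ rad s⁻¹ → T = 2π/N = 1.5332 × 10³ s = 25.553 min ≈ 25.6 min.

25.6 min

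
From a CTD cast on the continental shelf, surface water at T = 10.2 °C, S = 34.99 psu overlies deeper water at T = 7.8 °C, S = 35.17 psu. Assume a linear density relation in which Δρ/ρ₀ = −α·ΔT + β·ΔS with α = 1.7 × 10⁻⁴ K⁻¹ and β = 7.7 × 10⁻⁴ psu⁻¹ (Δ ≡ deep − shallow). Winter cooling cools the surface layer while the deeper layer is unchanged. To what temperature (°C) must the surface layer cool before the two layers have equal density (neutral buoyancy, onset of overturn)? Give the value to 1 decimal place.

7.0 °C

Neutral buoyancy requires Δρ = 0, i.e. −α(T_deep − T_surf′) + β(S_deep − S_surf) = 0.
T_surf′ = T_deep − (β/α)·ΔS = 7.8 − (7.7 × 10⁻⁴/1.7 × 10⁻⁴)·(+0.18) = 6.985 °C.
Cooling required: 10.2 − (6.985) = 3.215 °C.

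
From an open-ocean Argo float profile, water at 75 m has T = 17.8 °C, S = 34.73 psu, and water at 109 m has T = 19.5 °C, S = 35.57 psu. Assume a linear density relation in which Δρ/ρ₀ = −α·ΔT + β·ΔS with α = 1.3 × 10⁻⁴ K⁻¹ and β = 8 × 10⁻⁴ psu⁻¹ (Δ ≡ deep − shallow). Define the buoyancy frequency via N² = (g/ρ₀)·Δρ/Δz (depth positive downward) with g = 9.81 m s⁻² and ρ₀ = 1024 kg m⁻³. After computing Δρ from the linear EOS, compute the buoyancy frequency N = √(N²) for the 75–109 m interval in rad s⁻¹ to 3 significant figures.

ΔT = +1.7 K, ΔS = +0.84 psu (deep − shallow).
Δρ/ρ₀ = −αΔT + βΔS = -2.21 × 10⁻⁴ + 6.72 × 10⁻⁴ = 4.51 × 10⁻⁴, so Δρ ≈ 0.4618 kg m⁻³.
N² = (g/ρ₀)·Δρ/Δz = g·(Δρ/ρ₀)/Δz = 9.81 × 4.51 × 10⁻⁴ / 34 = 1.3013 × 10⁻⁴ s⁻².
N = √(1.3013 × 10⁻⁴) = 0.011407 rad s⁻¹ ≈ 0.0114 rad s⁻¹.

0.0114 rad s⁻¹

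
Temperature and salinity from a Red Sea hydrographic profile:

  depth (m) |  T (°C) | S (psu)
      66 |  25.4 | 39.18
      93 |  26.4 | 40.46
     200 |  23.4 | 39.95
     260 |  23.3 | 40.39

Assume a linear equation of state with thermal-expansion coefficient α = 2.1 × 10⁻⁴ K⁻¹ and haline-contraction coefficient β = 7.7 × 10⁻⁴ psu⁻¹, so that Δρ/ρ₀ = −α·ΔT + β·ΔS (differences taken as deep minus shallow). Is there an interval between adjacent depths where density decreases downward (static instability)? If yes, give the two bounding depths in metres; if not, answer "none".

Evaluate Δρ/ρ₀ = −αΔT + βΔS across each adjacent pair:
  66–93 m: −αΔT+βΔS = −(2.1 × 10⁻⁴)(+1.0)+(7.7 × 10⁻⁴)(+1.28) = 7.8 × 10⁻⁴ → stable
  93–200 m: −αΔT+βΔS = −(2.1 × 10⁻⁴)(-3.0)+(7.7 × 10⁻⁴)(-0.51) = 2.4 × 10⁻⁴ → stable
  200–260 m: −αΔT+βΔS = −(2.1 × 10⁻⁴)(-0.1)+(7.7 × 10⁻⁴)(+0.44) = 3.6 × 10⁻⁴ → stable
Every interval has Δρ > 0: the column is stably stratified throughout.

none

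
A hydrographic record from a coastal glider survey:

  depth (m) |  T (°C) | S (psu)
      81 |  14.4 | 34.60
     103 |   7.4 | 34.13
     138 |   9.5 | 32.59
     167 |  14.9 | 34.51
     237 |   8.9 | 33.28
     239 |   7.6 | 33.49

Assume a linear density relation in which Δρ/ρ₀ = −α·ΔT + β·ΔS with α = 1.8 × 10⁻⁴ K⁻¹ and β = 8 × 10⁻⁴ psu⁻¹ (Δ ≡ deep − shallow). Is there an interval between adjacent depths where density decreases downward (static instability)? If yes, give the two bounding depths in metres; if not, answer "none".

Evaluate Δρ/ρ₀ = −αΔT + βΔS across each adjacent pair:
  81–103 m: −αΔT+βΔS = −(1.8 × 10⁻⁴)(-7.0)+(8 × 10⁻⁴)(-0.47) = 8.8 × 10⁻⁴ → stable
  103–138 m: −αΔT+βΔS = −(1.8 × 10⁻⁴)(+2.1)+(8 × 10⁻⁴)(-1.54) = -1.6 × 10⁻³ → UNSTABLE
  138–167 m: −αΔT+βΔS = −(1.8 × 10⁻⁴)(+5.4)+(8 × 10⁻⁴)(+1.92) = 5.6 × 10⁻⁴ → stable
  167–237 m: −αΔT+βΔS = −(1.8 × 10⁻⁴)(-6.0)+(8 × 10⁻⁴)(-1.23) = 9.6 × 10⁻⁵ → stable
  237–239 m: −αΔT+βΔS = −(1.8 × 10⁻⁴)(-1.3)+(8 × 10⁻⁴)(+0.21) = 4.0 × 10⁻⁴ → stable
The 103–138 m interval has Δρ < 0: lighter water underlies denser water.

103–138 m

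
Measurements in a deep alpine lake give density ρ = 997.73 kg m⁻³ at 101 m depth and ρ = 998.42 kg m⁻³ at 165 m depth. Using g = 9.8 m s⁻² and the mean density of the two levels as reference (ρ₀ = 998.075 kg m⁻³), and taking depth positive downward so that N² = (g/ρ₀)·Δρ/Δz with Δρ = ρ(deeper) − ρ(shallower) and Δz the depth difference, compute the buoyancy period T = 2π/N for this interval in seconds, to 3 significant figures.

Δρ = 998.42 − 997.73 = 0.69 kg m⁻³ over Δz = 165 − 101 = 64 m.
N² = (9.8/998.075) × (0.69/64) = 1.0586 × 10⁻⁴ s⁻².
N = √(1.0586 × 10⁻⁴) = 0.010289 rad s⁻¹, so T = 2π/N = 610.67 s ≈ 611 s.

611 s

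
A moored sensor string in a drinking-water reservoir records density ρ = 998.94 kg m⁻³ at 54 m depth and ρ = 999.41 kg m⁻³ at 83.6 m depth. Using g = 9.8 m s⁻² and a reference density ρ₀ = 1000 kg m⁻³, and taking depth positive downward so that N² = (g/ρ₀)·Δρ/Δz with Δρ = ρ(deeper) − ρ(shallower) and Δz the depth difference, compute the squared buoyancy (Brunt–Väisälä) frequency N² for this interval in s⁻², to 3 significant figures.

1.56 × 10⁻⁴ s⁻²

Δρ = 999.41 − 998.94 = 0.47 kg m⁻³ over Δz = 83.6 − 54 = 29.6 m.
N² = (9.8/1000) × (0.47/29.6) = 1.5561 × 10⁻⁴ s⁻² ≈ 1.56 × 10⁻⁴ s⁻².
N² > 0, so the interval is statically stable.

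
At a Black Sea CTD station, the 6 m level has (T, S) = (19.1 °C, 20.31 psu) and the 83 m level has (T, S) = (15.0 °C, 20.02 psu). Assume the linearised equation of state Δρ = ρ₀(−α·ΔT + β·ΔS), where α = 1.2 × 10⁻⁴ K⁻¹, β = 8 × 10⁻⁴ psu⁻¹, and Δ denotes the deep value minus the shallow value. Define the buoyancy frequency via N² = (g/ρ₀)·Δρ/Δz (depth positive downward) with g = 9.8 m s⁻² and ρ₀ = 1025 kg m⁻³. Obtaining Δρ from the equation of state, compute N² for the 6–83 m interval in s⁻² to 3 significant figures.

3.31 × 10⁻⁵ s⁻²

ΔT = -4.1 K, ΔS = -0.29 psu (deep − shallow).
Δρ/ρ₀ = −αΔT + βΔS = 4.92 × 10⁻⁴ − 2.32 × 10⁻⁴ = 2.60 × 10⁻⁴, so Δρ ≈ 0.2665 kg m⁻³.
N² = (g/ρ₀)·Δρ/Δz = g·(Δρ/ρ₀)/Δz = 9.8 × 2.60 × 10⁻⁴ / 77 = 3.3091 × 10⁻⁵ s⁻² ≈ 3.31 × 10⁻⁵ s⁻².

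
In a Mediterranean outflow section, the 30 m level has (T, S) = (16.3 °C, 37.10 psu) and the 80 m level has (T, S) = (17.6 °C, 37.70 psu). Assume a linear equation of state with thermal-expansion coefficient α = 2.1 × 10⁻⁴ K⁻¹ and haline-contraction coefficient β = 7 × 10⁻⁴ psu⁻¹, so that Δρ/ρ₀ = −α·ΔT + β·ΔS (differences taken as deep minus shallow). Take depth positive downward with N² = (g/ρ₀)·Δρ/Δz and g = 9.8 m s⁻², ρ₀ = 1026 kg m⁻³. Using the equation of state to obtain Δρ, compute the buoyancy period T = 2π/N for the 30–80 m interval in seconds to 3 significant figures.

1.17 × 10³ s

ΔT = +1.3 K, ΔS = +0.60 psu (deep − shallow).
Δρ/ρ₀ = −αΔT + βΔS = -2.73 × 10⁻⁴ + 4.20 × 10⁻⁴ = 1.47 × 10⁻⁴, so Δρ ≈ 0.1508 kg m⁻³.
N² = (g/ρ₀)·Δρ/Δz = g·(Δρ/ρ₀)/Δz = 9.8 × 1.47 × 10⁻⁴ / 50 = 2.8812 × 10⁻⁵ s⁻².
N = √(2.8812 × 10⁻⁵) = 5.3677 × 10⁻³ rad s⁻¹ → T = 2π/N = 1.1706 × 10³ s ≈ 1.17 × 10³ s.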